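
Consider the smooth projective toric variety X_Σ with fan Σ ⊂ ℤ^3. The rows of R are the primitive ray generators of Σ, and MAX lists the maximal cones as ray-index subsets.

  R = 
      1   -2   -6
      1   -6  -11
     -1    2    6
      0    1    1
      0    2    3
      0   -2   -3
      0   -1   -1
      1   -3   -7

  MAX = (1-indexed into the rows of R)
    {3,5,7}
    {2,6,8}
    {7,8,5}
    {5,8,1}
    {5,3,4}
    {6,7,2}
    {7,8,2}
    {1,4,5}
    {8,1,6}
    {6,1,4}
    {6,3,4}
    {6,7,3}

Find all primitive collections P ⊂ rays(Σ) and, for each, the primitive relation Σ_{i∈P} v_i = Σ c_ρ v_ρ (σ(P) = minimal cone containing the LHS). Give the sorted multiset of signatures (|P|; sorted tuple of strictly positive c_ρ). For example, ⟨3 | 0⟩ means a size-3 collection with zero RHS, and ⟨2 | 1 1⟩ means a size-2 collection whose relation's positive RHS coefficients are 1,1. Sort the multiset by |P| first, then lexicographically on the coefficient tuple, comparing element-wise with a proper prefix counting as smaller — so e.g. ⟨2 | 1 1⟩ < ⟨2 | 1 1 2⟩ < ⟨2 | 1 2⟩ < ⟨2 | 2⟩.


|primitive collections| = 11. Relations:

  P = {1,3}:  v_{1} + v_{3} = 0 — sig = ⟨2 | 0⟩
  P = {4,7}:  v_{4} + v_{7} = 0 — sig = ⟨2 | 0⟩
  P = {5,6}:  v_{5} + v_{6} = 0 — sig = ⟨2 | 0⟩
  P = {1,7}:  v_{1} + v_{7} = v_{8} — sig = ⟨2 | 1⟩
  P = {3,8}:  v_{3} + v_{8} = v_{7} — sig = ⟨2 | 1⟩
  P = {4,8}:  v_{4} + v_{8} = v_{1} — sig = ⟨2 | 1⟩
  P = {2,4}:  v_{2} + v_{4} = v_{6} + v_{8} — sig = ⟨2 | 1 1⟩
  P = {2,5}:  v_{2} + v_{5} = v_{7} + v_{8} — sig = ⟨2 | 1 1⟩
  P = {1,2}:  v_{1} + v_{2} = v_{6} + 2·v_{8} — sig = ⟨2 | 1 2⟩
  P = {2,3}:  v_{2} + v_{3} = v_{6} + 2·v_{7} — sig = ⟨2 | 1 2⟩
  P = {6,7,8}:  v_{6} + v_{7} + v_{8} = v_{2} — sig = ⟨3 | 1⟩

Hence PRS(X_Σ) =
{ ⟨2 | 0⟩ ×3,  ⟨2 | 1⟩ ×3,  ⟨2 | 1 1⟩ ×2,  ⟨2 | 1 2⟩ ×2,  ⟨3 | 1⟩ }


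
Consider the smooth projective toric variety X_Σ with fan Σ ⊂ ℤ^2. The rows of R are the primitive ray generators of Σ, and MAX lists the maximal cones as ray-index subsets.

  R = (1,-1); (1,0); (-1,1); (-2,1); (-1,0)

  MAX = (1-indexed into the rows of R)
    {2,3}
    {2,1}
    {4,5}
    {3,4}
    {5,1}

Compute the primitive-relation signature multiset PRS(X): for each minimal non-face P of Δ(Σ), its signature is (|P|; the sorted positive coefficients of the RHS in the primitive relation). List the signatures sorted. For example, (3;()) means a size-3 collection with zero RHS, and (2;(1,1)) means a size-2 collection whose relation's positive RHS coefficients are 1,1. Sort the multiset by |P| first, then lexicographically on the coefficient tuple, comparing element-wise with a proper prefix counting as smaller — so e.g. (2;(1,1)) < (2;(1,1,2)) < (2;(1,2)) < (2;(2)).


5 minimal non-faces of Δ(Σ) (on 5 rays):

  {1,3}:  v_{1} + v_{3} = 0 — sig = (2;())
  {2,5}:  v_{2} + v_{5} = 0 — sig = (2;())
  {1,4}:  v_{1} + v_{4} = v_{5} — sig = (2;(1))
  {2,4}:  v_{2} + v_{4} = v_{3} — sig = (2;(1))
  {3,5}:  v_{3} + v_{5} = v_{4} — sig = (2;(1))

Signatures (|P|; sorted positive RHS coefficients), sorted:
{ (2;()) ×2,  (2;(1)) ×3 }


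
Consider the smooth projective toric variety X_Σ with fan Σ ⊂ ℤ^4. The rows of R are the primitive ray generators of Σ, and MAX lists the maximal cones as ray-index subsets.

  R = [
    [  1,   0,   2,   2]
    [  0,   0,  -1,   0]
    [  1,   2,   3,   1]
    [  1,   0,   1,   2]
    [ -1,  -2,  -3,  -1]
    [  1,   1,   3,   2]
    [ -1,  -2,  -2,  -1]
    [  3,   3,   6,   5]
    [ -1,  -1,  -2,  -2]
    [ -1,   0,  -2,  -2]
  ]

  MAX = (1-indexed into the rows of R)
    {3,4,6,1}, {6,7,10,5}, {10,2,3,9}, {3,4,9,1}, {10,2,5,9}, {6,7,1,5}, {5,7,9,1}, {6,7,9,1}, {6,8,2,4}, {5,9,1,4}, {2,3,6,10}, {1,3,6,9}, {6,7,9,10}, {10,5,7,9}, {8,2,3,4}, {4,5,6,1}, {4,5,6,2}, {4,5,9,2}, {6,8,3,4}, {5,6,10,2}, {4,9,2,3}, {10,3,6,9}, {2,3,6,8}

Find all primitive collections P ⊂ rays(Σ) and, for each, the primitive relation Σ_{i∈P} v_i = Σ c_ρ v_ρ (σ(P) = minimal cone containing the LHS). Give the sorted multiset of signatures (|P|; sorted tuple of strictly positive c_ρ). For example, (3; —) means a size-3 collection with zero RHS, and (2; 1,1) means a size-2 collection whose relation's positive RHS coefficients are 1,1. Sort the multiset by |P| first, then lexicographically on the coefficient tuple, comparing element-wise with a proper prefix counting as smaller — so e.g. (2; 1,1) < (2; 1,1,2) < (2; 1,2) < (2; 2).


Primitive collections (16):

  {1,10}:  v_{1} + v_{10} = 0 ; sig = (2; —)
  {3,5}:  v_{3} + v_{5} = 0 ; sig = (2; —)
  {1,2}:  v_{1} + v_{2} = v_{4} ; sig = (2; 1)
  {2,7}:  v_{2} + v_{7} = v_{5} ; sig = (2; 1)
  {4,10}:  v_{4} + v_{10} = v_{2} ; sig = (2; 1)
  {3,7}:  v_{3} + v_{7} = v_{6} + v_{9} ; sig = (2; 1,1)
  {4,7}:  v_{4} + v_{7} = v_{1} + v_{5} ; sig = (2; 1,1)
  {7,8}:  v_{7} + v_{8} = v_{4} + v_{6} ; sig = (2; 1,1)
  {8,9}:  v_{8} + v_{9} = v_{3} + v_{4} ; sig = (2; 1,1)
  {5,8}:  v_{5} + v_{8} = v_{2} + v_{4} + v_{6} ; sig = (2; 1,1,1)
  {1,8}:  v_{1} + v_{8} = v_{3} + 2·v_{4} + v_{6} ; sig = (2; 1,1,2)
  {8,10}:  v_{8} + v_{10} = 2·v_{2} + v_{3} + v_{6} ; sig = (2; 1,1,2)
  {2,6,9}:  v_{2} + v_{6} + v_{9} = 0 ; sig = (3; —)
  {4,6,9}:  v_{4} + v_{6} + v_{9} = v_{1} ; sig = (3; 1)
  {5,6,9}:  v_{5} + v_{6} + v_{9} = v_{7} ; sig = (3; 1)
  {2,3,4,6}:  v_{2} + v_{3} + v_{4} + v_{6} = v_{8} ; sig = (4; 1)

Signatures (|P|; sorted positive RHS coefficients), sorted:
    |P|=2: 12 collections, coeffs (), (), (1), (1), (1), (1,1), (1,1), (1,1), (1,1), (1,1,1), (1,1,2), (1,1,2)
    |P|=3: 3 collections, coeffs (), (1), (1)
    |P|=4: 1 collection, coeffs (1)


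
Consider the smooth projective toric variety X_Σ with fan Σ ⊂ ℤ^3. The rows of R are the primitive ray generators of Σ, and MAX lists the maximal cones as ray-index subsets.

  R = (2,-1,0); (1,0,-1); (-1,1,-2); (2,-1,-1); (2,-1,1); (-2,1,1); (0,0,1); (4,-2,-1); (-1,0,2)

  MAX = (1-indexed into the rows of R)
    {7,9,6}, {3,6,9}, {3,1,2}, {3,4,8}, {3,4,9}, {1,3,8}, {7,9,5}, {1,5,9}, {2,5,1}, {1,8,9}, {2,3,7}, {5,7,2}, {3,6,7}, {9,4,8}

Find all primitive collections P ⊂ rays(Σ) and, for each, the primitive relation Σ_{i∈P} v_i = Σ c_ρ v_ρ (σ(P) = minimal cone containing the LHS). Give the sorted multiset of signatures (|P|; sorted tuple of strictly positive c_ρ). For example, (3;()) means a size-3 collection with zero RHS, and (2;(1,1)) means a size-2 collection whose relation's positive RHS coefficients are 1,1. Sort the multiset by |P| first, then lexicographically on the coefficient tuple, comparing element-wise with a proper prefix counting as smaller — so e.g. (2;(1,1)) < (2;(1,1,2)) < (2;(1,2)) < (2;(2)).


18 collections generate NE(X_Σ); each relation:

  {4,6}:  v_{4} + v_{6} = 0  ⟹  sig = (2;())
  {1,4}:  v_{1} + v_{4} = v_{8}  ⟹  sig = (2;(1))
  {1,6}:  v_{1} + v_{6} = v_{7}  ⟹  sig = (2;(1))
  {1,7}:  v_{1} + v_{7} = v_{5}  ⟹  sig = (2;(1))
  {2,9}:  v_{2} + v_{9} = v_{7}  ⟹  sig = (2;(1))
  {3,5}:  v_{3} + v_{5} = v_{2}  ⟹  sig = (2;(1))
  {4,7}:  v_{4} + v_{7} = v_{1}  ⟹  sig = (2;(1))
  {6,8}:  v_{6} + v_{8} = v_{1}  ⟹  sig = (2;(1))
  {2,4}:  v_{2} + v_{4} = 2·v_{1} + v_{3}  ⟹  sig = (2;(1,2))
  {2,6}:  v_{2} + v_{6} = v_{3} + 2·v_{7}  ⟹  sig = (2;(1,2))
  {2,8}:  v_{2} + v_{8} = 3·v_{1} + v_{3}  ⟹  sig = (2;(1,3))
  {4,5}:  v_{4} + v_{5} = 2·v_{1}  ⟹  sig = (2;(2))
  {5,6}:  v_{5} + v_{6} = 2·v_{7}  ⟹  sig = (2;(2))
  {7,8}:  v_{7} + v_{8} = 2·v_{1}  ⟹  sig = (2;(2))
  {5,8}:  v_{5} + v_{8} = 3·v_{1}  ⟹  sig = (2;(3))
  {1,3,9}:  v_{1} + v_{3} + v_{9} = 0  ⟹  sig = (3;())
  {3,7,9}:  v_{3} + v_{7} + v_{9} = v_{6}  ⟹  sig = (3;(1))
  {3,8,9}:  v_{3} + v_{8} + v_{9} = v_{4}  ⟹  sig = (3;(1))

Hence PRS(X_Σ) =
    |P|=2: 15 collections, coeffs (), (1), (1), (1), (1), (1), (1), (1), (1,2), (1,2), (1,3), (2), (2), (2), (3)
    |P|=3: 3 collections, coeffs (), (1), (1)


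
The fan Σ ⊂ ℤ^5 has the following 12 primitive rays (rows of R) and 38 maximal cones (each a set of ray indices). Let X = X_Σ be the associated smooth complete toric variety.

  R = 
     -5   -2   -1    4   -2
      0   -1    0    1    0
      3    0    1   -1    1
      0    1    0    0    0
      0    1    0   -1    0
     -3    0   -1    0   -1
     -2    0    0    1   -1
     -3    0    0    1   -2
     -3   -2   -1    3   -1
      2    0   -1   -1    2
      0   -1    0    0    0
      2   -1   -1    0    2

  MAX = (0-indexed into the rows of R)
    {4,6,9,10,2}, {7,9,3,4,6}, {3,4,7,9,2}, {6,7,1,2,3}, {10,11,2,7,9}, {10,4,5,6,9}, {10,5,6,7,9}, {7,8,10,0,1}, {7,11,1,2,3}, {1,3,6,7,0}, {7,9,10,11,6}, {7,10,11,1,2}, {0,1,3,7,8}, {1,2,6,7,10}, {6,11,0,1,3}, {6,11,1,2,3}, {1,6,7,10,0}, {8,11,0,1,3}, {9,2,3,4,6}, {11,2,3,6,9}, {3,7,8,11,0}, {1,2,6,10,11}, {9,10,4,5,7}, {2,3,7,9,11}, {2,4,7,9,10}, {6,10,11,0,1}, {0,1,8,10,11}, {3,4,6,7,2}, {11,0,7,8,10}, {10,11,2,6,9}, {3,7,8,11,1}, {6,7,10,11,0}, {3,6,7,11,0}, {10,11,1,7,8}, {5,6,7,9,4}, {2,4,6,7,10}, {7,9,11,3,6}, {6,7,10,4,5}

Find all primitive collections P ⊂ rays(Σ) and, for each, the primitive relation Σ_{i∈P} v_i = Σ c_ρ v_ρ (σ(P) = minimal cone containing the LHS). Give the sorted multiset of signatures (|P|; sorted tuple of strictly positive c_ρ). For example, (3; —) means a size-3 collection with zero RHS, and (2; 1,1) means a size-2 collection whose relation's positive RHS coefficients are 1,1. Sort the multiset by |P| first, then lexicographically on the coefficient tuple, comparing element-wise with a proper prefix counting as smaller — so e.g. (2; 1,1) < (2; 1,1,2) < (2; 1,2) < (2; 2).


Σ has 22 primitive collections:

  P={1,4}:  v_{1} + v_{4} = 0 — sig = (2; —)
  P={3,10}:  v_{3} + v_{10} = 0 — sig = (2; —)
  P={1,9}:  v_{1} + v_{9} = v_{11} — sig = (2; 1)
  P={4,11}:  v_{4} + v_{11} = v_{9} — sig = (2; 1)
  P={6,8}:  v_{6} + v_{8} = v_{0} — sig = (2; 1)
  P={2,5}:  v_{2} + v_{5} = v_{4} + v_{10} — sig = (2; 1,1)
  P={4,8}:  v_{4} + v_{8} = v_{6} + v_{7} + v_{11} — sig = (2; 1,1,1)
  P={1,5}:  v_{1} + v_{5} = v_{6} + v_{7} + v_{9} + v_{10} — sig = (2; 1,1,1,1)
  P={3,5}:  v_{3} + v_{5} = v_{4} + v_{6} + v_{7} + v_{9} — sig = (2; 1,1,1,1)
  P={5,11}:  v_{5} + v_{11} = v_{6} + v_{7} + 2·v_{9} + v_{10} — sig = (2; 1,1,1,2)
  P={5,8}:  v_{5} + v_{8} = 2·v_{6} + 2·v_{7} + v_{9} + v_{10} + v_{11} — sig = (2; 1,1,1,2,2)
  P={0,5}:  v_{0} + v_{5} = 3·v_{6} + 2·v_{7} + v_{9} + v_{10} + v_{11} — sig = (2; 1,1,1,2,3)
  P={0,4}:  v_{0} + v_{4} = 2·v_{6} + v_{7} + v_{11} — sig = (2; 1,1,2)
  P={8,9}:  v_{8} + v_{9} = v_{6} + v_{7} + 2·v_{11} — sig = (2; 1,1,2)
  P={0,2}:  v_{0} + v_{2} = 2·v_{1} + v_{6} — sig = (2; 1,2)
  P={0,9}:  v_{0} + v_{9} = 2·v_{6} + v_{7} + 2·v_{11} — sig = (2; 1,2,2)
  P={2,8}:  v_{2} + v_{8} = 2·v_{1} — sig = (2; 2)
  P={2,6,7,9}:  v_{2} + v_{6} + v_{7} + v_{9} = 0 — sig = (4; —)
  P={1,6,7,11}:  v_{1} + v_{6} + v_{7} + v_{11} = v_{8} — sig = (4; 1)
  P={2,6,7,11}:  v_{2} + v_{6} + v_{7} + v_{11} = v_{1} — sig = (4; 1)
  P={0,1,7,11}:  v_{0} + v_{1} + v_{7} + v_{11} = 2·v_{8} — sig = (4; 2)
  P={4,6,7,9,10}:  v_{4} + v_{6} + v_{7} + v_{9} + v_{10} = v_{5} — sig = (5; 1)

so the primitive-relation signature multiset is
[(2; —), (2; —), (2; 1), (2; 1), (2; 1), (2; 1,1), (2; 1,1,1), (2; 1,1,1,1), (2; 1,1,1,1), (2; 1,1,1,2), (2; 1,1,1,2,2), (2; 1,1,1,2,3), (2; 1,1,2), (2; 1,1,2), (2; 1,2), (2; 1,2,2), (2; 2), (4; —), (4; 1), (4; 1), (4; 2), (5; 1)]


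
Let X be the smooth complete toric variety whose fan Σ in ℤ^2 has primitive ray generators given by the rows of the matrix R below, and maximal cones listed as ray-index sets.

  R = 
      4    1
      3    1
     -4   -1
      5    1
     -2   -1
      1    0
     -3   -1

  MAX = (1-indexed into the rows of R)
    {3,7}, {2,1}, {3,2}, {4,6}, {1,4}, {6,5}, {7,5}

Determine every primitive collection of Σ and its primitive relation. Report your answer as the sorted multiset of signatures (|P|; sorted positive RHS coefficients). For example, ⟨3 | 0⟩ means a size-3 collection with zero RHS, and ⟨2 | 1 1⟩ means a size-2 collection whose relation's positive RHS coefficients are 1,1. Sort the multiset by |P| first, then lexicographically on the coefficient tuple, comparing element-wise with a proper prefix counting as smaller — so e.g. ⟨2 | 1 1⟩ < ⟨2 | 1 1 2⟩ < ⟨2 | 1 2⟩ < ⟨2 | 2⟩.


14 collections generate NE(X_Σ); each relation:

  {1,3}:  v_{1} + v_{3} = 0  ⇒ sig = ⟨2 | 0⟩
  {2,7}:  v_{2} + v_{7} = 0  ⇒ sig = ⟨2 | 0⟩
  {1,6}:  v_{1} + v_{6} = v_{4}  ⇒ sig = ⟨2 | 1⟩
  {1,7}:  v_{1} + v_{7} = v_{6}  ⇒ sig = ⟨2 | 1⟩
  {2,5}:  v_{2} + v_{5} = v_{6}  ⇒ sig = ⟨2 | 1⟩
  {2,6}:  v_{2} + v_{6} = v_{1}  ⇒ sig = ⟨2 | 1⟩
  {3,4}:  v_{3} + v_{4} = v_{6}  ⇒ sig = ⟨2 | 1⟩
  {3,6}:  v_{3} + v_{6} = v_{7}  ⇒ sig = ⟨2 | 1⟩
  {6,7}:  v_{6} + v_{7} = v_{5}  ⇒ sig = ⟨2 | 1⟩
  {1,5}:  v_{1} + v_{5} = 2·v_{6}  ⇒ sig = ⟨2 | 2⟩
  {2,4}:  v_{2} + v_{4} = 2·v_{1}  ⇒ sig = ⟨2 | 2⟩
  {3,5}:  v_{3} + v_{5} = 2·v_{7}  ⇒ sig = ⟨2 | 2⟩
  {4,7}:  v_{4} + v_{7} = 2·v_{6}  ⇒ sig = ⟨2 | 2⟩
  {4,5}:  v_{4} + v_{5} = 3·v_{6}  ⇒ sig = ⟨2 | 3⟩

so the primitive-relation signature multiset is
[⟨2 | 0⟩, ⟨2 | 0⟩, ⟨2 | 1⟩, ⟨2 | 1⟩, ⟨2 | 1⟩, ⟨2 | 1⟩, ⟨2 | 1⟩, ⟨2 | 1⟩, ⟨2 | 1⟩, ⟨2 | 2⟩, ⟨2 | 2⟩, ⟨2 | 2⟩, ⟨2 | 2⟩, ⟨2 | 3⟩]


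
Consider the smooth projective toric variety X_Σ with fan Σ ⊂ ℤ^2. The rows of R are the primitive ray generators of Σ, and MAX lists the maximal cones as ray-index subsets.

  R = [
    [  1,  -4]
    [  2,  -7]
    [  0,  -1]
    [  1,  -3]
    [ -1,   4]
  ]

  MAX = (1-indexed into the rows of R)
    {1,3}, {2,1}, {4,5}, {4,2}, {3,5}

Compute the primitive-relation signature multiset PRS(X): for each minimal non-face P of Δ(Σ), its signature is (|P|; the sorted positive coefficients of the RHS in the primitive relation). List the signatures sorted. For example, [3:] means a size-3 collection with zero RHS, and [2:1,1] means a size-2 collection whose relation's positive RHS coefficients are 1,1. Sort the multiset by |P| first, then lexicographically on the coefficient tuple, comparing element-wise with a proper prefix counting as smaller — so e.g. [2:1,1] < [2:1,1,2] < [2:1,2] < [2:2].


Δ(Σ) — 5 vertices, 5 min non-faces:

  {1,5}:  v_{1} + v_{5} = 0  so sig = [2:]
  {1,4}:  v_{1} + v_{4} = v_{2}  so sig = [2:1]
  {2,5}:  v_{2} + v_{5} = v_{4}  so sig = [2:1]
  {3,4}:  v_{3} + v_{4} = v_{1}  so sig = [2:1]
  {2,3}:  v_{2} + v_{3} = 2·v_{1}  so sig = [2:2]

Hence PRS(X_Σ) =
{ [2:],  [2:1] ×3,  [2:2] }


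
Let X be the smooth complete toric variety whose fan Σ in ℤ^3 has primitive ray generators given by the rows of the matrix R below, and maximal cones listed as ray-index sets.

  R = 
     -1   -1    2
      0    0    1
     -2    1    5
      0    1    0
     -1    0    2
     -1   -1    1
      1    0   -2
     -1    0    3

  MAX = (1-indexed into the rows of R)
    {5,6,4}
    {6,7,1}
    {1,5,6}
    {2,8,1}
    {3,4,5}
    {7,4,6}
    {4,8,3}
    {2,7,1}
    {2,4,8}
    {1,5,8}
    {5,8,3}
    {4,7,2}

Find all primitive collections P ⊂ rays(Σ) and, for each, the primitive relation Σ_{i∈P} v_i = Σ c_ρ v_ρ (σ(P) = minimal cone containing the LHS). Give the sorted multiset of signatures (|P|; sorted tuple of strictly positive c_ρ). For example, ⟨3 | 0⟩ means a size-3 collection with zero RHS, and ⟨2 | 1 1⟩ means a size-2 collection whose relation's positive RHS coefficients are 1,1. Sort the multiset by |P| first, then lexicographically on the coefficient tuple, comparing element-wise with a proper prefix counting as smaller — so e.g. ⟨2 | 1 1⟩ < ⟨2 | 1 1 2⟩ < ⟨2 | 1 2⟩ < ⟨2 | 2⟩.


Δ(Σ) — 8 vertices, 11 min non-faces:

  P={5,7}:  v_{5} + v_{7} = 0  so sig = ⟨2 | 0⟩
  P={1,4}:  v_{1} + v_{4} = v_{5}  so sig = ⟨2 | 1⟩
  P={2,5}:  v_{2} + v_{5} = v_{8}  so sig = ⟨2 | 1⟩
  P={2,6}:  v_{2} + v_{6} = v_{1}  so sig = ⟨2 | 1⟩
  P={7,8}:  v_{7} + v_{8} = v_{2}  so sig = ⟨2 | 1⟩
  P={3,7}:  v_{3} + v_{7} = v_{4} + v_{8}  so sig = ⟨2 | 1 1⟩
  P={6,8}:  v_{6} + v_{8} = v_{1} + v_{5}  so sig = ⟨2 | 1 1⟩
  P={1,3}:  v_{1} + v_{3} = 2·v_{5} + v_{8}  so sig = ⟨2 | 1 2⟩
  P={2,3}:  v_{2} + v_{3} = v_{4} + 2·v_{8}  so sig = ⟨2 | 1 2⟩
  P={3,6}:  v_{3} + v_{6} = 3·v_{5}  so sig = ⟨2 | 3⟩
  P={4,5,8}:  v_{4} + v_{5} + v_{8} = v_{3}  so sig = ⟨3 | 1⟩

Sorted signature multiset PRS(X):
{ ⟨2 | 0⟩,  ⟨2 | 1⟩ ×4,  ⟨2 | 1 1⟩ ×2,  ⟨2 | 1 2⟩ ×2,  ⟨2 | 3⟩,  ⟨3 | 1⟩ }


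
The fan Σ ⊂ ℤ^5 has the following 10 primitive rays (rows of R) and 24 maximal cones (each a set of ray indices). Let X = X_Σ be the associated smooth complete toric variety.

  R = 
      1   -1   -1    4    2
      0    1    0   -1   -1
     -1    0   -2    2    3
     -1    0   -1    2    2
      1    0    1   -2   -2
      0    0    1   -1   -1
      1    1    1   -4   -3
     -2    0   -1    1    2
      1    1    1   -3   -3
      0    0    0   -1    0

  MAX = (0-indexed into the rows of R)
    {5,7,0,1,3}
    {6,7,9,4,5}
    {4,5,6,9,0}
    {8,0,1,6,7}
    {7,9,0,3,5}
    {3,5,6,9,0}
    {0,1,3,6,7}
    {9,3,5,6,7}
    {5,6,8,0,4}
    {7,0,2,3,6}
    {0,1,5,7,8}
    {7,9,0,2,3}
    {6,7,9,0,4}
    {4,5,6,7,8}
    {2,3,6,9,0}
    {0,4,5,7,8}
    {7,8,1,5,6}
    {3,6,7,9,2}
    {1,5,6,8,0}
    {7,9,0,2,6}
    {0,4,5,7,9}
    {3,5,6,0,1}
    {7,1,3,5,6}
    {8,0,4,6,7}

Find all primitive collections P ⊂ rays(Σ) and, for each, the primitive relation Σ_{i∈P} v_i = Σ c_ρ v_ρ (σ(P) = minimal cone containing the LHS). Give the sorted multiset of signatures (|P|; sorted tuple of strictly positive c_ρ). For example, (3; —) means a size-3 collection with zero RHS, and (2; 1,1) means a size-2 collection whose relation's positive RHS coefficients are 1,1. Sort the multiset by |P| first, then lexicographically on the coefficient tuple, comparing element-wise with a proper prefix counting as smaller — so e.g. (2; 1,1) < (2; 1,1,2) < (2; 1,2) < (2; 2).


Minimal non-faces — 11 found among 10 rays, 24 max cones:

  P = {3,4}:  v_{3} + v_{4} = 0 — sig = (2; —)
  P = {1,4}:  v_{1} + v_{4} = v_{8} — sig = (2; 1)
  P = {3,8}:  v_{3} + v_{8} = v_{1} — sig = (2; 1)
  P = {8,9}:  v_{8} + v_{9} = v_{6} — sig = (2; 1)
  P = {1,9}:  v_{1} + v_{9} = v_{3} + v_{6} — sig = (2; 1,1)
  P = {2,5}:  v_{2} + v_{5} = v_{3} + v_{9} — sig = (2; 1,1)
  P = {2,4}:  v_{2} + v_{4} = v_{0} + v_{6} + v_{7} + v_{9} — sig = (2; 1,1,1,1)
  P = {2,8}:  v_{2} + v_{8} = v_{0} + v_{3} + 2·v_{6} + v_{7} — sig = (2; 1,1,1,2)
  P = {1,2}:  v_{1} + v_{2} = v_{0} + 2·v_{3} + 2·v_{6} + v_{7} — sig = (2; 1,1,2,2)
  P = {0,5,6,7}:  v_{0} + v_{5} + v_{6} + v_{7} = 0 — sig = (4; —)
  P = {0,3,6,7,9}:  v_{0} + v_{3} + v_{6} + v_{7} + v_{9} = v_{2} — sig = (5; 1)

Hence PRS(X_Σ) =
{ (2; —),  (2; 1) ×3,  (2; 1,1) ×2,  (2; 1,1,1,1),  (2; 1,1,1,2),  (2; 1,1,2,2),  (4; —),  (5; 1) }


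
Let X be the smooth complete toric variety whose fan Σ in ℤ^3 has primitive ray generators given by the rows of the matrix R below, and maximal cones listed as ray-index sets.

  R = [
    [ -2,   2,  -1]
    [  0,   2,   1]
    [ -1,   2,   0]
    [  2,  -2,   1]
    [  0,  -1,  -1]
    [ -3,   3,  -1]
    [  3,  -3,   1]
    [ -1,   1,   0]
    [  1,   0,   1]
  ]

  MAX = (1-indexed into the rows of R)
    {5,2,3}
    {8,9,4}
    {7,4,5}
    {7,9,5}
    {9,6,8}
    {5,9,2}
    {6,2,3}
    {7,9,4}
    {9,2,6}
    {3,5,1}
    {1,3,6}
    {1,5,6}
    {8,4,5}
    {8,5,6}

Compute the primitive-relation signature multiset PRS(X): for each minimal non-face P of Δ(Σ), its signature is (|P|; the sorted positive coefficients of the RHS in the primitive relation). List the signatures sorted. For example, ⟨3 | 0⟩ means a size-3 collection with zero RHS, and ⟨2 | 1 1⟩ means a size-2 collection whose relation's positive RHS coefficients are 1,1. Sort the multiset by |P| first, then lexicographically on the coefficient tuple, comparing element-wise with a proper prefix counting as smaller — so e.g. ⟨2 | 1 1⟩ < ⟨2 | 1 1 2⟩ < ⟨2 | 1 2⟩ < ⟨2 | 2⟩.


Δ(Σ) — 9 vertices, 20 min non-faces:

  P={1,4}:  v_{1} + v_{4} = 0 — sig = ⟨2 | 0⟩
  P={6,7}:  v_{6} + v_{7} = 0 — sig = ⟨2 | 0⟩
  P={1,8}:  v_{1} + v_{8} = v_{6} — sig = ⟨2 | 1⟩
  P={1,9}:  v_{1} + v_{9} = v_{3} — sig = ⟨2 | 1⟩
  P={3,4}:  v_{3} + v_{4} = v_{9} — sig = ⟨2 | 1⟩
  P={3,9}:  v_{3} + v_{9} = v_{2} — sig = ⟨2 | 1⟩
  P={4,6}:  v_{4} + v_{6} = v_{8} — sig = ⟨2 | 1⟩
  P={7,8}:  v_{7} + v_{8} = v_{4} — sig = ⟨2 | 1⟩
  P={1,7}:  v_{1} + v_{7} = v_{5} + v_{9} — sig = ⟨2 | 1 1⟩
  P={3,8}:  v_{3} + v_{8} = v_{6} + v_{9} — sig = ⟨2 | 1 1⟩
  P={2,8}:  v_{2} + v_{8} = v_{6} + 2·v_{9} — sig = ⟨2 | 1 2⟩
  P={3,7}:  v_{3} + v_{7} = v_{5} + 2·v_{9} — sig = ⟨2 | 1 2⟩
  P={2,7}:  v_{2} + v_{7} = v_{5} + 3·v_{9} — sig = ⟨2 | 1 3⟩
  P={1,2}:  v_{1} + v_{2} = 2·v_{3} — sig = ⟨2 | 2⟩
  P={2,4}:  v_{2} + v_{4} = 2·v_{9} — sig = ⟨2 | 2⟩
  P={5,8,9}:  v_{5} + v_{8} + v_{9} = 0 — sig = ⟨3 | 0⟩
  P={4,5,9}:  v_{4} + v_{5} + v_{9} = v_{7} — sig = ⟨3 | 1⟩
  P={5,6,9}:  v_{5} + v_{6} + v_{9} = v_{1} — sig = ⟨3 | 1⟩
  P={2,5,6}:  v_{2} + v_{5} + v_{6} = v_{1} + v_{3} — sig = ⟨3 | 1 1⟩
  P={3,5,6}:  v_{3} + v_{5} + v_{6} = 2·v_{1} — sig = ⟨3 | 2⟩

Sorted signature multiset PRS(X):
[⟨2 | 0⟩, ⟨2 | 0⟩, ⟨2 | 1⟩, ⟨2 | 1⟩, ⟨2 | 1⟩, ⟨2 | 1⟩, ⟨2 | 1⟩, ⟨2 | 1⟩, ⟨2 | 1 1⟩, ⟨2 | 1 1⟩, ⟨2 | 1 2⟩, ⟨2 | 1 2⟩, ⟨2 | 1 3⟩, ⟨2 | 2⟩, ⟨2 | 2⟩, ⟨3 | 0⟩, ⟨3 | 1⟩, ⟨3 | 1⟩, ⟨3 | 1 1⟩, ⟨3 | 2⟩]


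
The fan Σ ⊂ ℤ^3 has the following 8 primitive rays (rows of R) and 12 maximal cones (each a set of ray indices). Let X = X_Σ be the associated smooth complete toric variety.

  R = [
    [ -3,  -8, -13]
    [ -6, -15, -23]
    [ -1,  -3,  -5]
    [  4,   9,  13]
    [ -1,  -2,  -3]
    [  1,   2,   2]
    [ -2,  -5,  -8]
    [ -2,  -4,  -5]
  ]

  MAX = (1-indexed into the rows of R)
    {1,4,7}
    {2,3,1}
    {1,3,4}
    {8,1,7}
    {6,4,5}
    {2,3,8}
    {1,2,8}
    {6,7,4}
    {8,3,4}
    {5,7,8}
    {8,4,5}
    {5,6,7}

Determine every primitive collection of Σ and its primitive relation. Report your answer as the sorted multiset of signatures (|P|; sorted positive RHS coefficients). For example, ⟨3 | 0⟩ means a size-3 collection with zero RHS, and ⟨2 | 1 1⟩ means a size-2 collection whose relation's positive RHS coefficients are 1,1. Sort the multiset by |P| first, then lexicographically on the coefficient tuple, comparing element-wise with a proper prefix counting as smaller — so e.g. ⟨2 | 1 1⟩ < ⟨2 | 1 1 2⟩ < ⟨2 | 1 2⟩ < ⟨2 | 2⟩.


|primitive collections| = 14. Relations:

  {3,5}:  v_{3} + v_{5} = v_{7}  →  sig = ⟨2 | 1⟩
  {3,7}:  v_{3} + v_{7} = v_{1}  →  sig = ⟨2 | 1⟩
  {6,8}:  v_{6} + v_{8} = v_{5}  →  sig = ⟨2 | 1⟩
  {2,6}:  v_{2} + v_{6} = v_{1} + v_{7}  →  sig = ⟨2 | 1 1⟩
  {2,5}:  v_{2} + v_{5} = v_{1} + v_{7} + v_{8}  →  sig = ⟨2 | 1 1 1⟩
  {2,7}:  v_{2} + v_{7} = 2·v_{1} + v_{8}  →  sig = ⟨2 | 1 2⟩
  {3,6}:  v_{3} + v_{6} = v_{4} + 2·v_{7}  →  sig = ⟨2 | 1 2⟩
  {1,6}:  v_{1} + v_{6} = v_{4} + 3·v_{7}  →  sig = ⟨2 | 1 3⟩
  {1,5}:  v_{1} + v_{5} = 2·v_{7}  →  sig = ⟨2 | 2⟩
  {2,4}:  v_{2} + v_{4} = 2·v_{3}  →  sig = ⟨2 | 2⟩
  {4,7,8}:  v_{4} + v_{7} + v_{8} = 0  →  sig = ⟨3 | 0⟩
  {1,3,8}:  v_{1} + v_{3} + v_{8} = v_{2}  →  sig = ⟨3 | 1⟩
  {1,4,8}:  v_{1} + v_{4} + v_{8} = v_{3}  →  sig = ⟨3 | 1⟩
  {4,5,7}:  v_{4} + v_{5} + v_{7} = v_{6}  →  sig = ⟨3 | 1⟩

Signatures (|P|; sorted positive RHS coefficients), sorted:
{ ⟨2 | 1⟩ ×3,  ⟨2 | 1 1⟩,  ⟨2 | 1 1 1⟩,  ⟨2 | 1 2⟩ ×2,  ⟨2 | 1 3⟩,  ⟨2 | 2⟩ ×2,  ⟨3 | 0⟩,  ⟨3 | 1⟩ ×3 }


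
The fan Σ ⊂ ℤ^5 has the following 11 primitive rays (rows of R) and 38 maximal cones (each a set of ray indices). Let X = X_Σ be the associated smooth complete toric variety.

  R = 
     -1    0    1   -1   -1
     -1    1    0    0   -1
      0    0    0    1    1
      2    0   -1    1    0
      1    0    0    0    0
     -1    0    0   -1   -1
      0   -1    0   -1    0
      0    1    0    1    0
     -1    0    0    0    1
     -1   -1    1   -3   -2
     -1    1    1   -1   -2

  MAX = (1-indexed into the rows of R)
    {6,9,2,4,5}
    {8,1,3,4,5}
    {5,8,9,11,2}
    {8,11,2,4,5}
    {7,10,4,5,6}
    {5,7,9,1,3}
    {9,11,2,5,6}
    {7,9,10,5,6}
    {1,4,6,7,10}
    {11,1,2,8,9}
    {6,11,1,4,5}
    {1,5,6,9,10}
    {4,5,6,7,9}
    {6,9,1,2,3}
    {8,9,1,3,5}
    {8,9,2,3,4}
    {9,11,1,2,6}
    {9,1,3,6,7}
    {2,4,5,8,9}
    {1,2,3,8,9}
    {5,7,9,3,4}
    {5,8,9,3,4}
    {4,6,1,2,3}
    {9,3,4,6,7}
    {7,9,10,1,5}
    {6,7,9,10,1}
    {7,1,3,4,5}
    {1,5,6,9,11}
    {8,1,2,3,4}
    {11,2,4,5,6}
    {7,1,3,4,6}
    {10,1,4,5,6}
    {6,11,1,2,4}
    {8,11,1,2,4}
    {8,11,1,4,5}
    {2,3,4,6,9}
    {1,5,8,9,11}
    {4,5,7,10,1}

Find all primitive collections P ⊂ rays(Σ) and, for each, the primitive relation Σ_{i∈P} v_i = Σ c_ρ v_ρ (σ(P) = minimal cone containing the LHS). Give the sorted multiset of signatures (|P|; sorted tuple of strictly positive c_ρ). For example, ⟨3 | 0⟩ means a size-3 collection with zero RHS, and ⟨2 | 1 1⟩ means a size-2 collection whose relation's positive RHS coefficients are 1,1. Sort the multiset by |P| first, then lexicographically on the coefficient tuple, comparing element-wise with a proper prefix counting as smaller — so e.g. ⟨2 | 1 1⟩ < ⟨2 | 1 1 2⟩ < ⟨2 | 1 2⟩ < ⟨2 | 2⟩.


|primitive collections| = 16. Relations:

  P = {7,8}:  v_{7} + v_{8} = 0  ⟹  sig = ⟨2 | 0⟩
  P = {2,7}:  v_{2} + v_{7} = v_{6}  ⟹  sig = ⟨2 | 1⟩
  P = {6,8}:  v_{6} + v_{8} = v_{2}  ⟹  sig = ⟨2 | 1⟩
  P = {3,10}:  v_{3} + v_{10} = v_{1} + v_{7}  ⟹  sig = ⟨2 | 1 1⟩
  P = {3,11}:  v_{3} + v_{11} = v_{1} + v_{8}  ⟹  sig = ⟨2 | 1 1⟩
  P = {7,11}:  v_{7} + v_{11} = v_{1} + v_{5} + v_{6}  ⟹  sig = ⟨2 | 1 1 1⟩
  P = {8,10}:  v_{8} + v_{10} = v_{1} + v_{5} + v_{6}  ⟹  sig = ⟨2 | 1 1 1⟩
  P = {2,10}:  v_{2} + v_{10} = v_{1} + v_{5} + 2·v_{6}  ⟹  sig = ⟨2 | 1 1 2⟩
  P = {10,11}:  v_{10} + v_{11} = 2·v_{1} + 2·v_{5} + 2·v_{6}  ⟹  sig = ⟨2 | 2 2 2⟩
  P = {1,4,9}:  v_{1} + v_{4} + v_{9} = 0  ⟹  sig = ⟨3 | 0⟩
  P = {3,5,6}:  v_{3} + v_{5} + v_{6} = 0  ⟹  sig = ⟨3 | 0⟩
  P = {1,2,5}:  v_{1} + v_{2} + v_{5} = v_{11}  ⟹  sig = ⟨3 | 1⟩
  P = {2,3,5}:  v_{2} + v_{3} + v_{5} = v_{8}  ⟹  sig = ⟨3 | 1⟩
  P = {4,9,11}:  v_{4} + v_{9} + v_{11} = v_{2} + v_{5}  ⟹  sig = ⟨3 | 1 1⟩
  P = {4,9,10}:  v_{4} + v_{9} + v_{10} = v_{5} + v_{6} + v_{7}  ⟹  sig = ⟨3 | 1 1 1⟩
  P = {1,5,6,7}:  v_{1} + v_{5} + v_{6} + v_{7} = v_{10}  ⟹  sig = ⟨4 | 1⟩

so the primitive-relation signature multiset is
[⟨2 | 0⟩, ⟨2 | 1⟩, ⟨2 | 1⟩, ⟨2 | 1 1⟩, ⟨2 | 1 1⟩, ⟨2 | 1 1 1⟩, ⟨2 | 1 1 1⟩, ⟨2 | 1 1 2⟩, ⟨2 | 2 2 2⟩, ⟨3 | 0⟩, ⟨3 | 0⟩, ⟨3 | 1⟩, ⟨3 | 1⟩, ⟨3 | 1 1⟩, ⟨3 | 1 1 1⟩, ⟨4 | 1⟩]


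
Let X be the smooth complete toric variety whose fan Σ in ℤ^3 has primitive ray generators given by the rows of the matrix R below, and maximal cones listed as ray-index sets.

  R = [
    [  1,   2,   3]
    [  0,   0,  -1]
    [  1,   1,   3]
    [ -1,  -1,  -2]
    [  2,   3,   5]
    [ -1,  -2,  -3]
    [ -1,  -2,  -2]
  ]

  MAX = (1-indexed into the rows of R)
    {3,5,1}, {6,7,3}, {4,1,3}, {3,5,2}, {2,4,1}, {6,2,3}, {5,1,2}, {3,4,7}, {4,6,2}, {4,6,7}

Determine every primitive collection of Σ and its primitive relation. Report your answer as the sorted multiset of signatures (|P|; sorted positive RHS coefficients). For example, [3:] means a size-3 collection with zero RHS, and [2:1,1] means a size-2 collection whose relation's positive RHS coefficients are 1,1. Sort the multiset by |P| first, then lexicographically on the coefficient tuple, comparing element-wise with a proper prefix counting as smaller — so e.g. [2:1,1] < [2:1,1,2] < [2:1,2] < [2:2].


Primitive collections (9):

  P = {1,6}:  v_{1} + v_{6} = 0  so sig = [2:]
  P = {2,7}:  v_{2} + v_{7} = v_{6}  so sig = [2:1]
  P = {4,5}:  v_{4} + v_{5} = v_{1}  so sig = [2:1]
  P = {5,7}:  v_{5} + v_{7} = v_{3}  so sig = [2:1]
  P = {1,7}:  v_{1} + v_{7} = v_{3} + v_{4}  so sig = [2:1,1]
  P = {5,6}:  v_{5} + v_{6} = v_{2} + v_{3}  so sig = [2:1,1]
  P = {2,3,4}:  v_{2} + v_{3} + v_{4} = 0  so sig = [3:]
  P = {1,2,3}:  v_{1} + v_{2} + v_{3} = v_{5}  so sig = [3:1]
  P = {3,4,6}:  v_{3} + v_{4} + v_{6} = v_{7}  so sig = [3:1]

so the primitive-relation signature multiset is
    |P|=2: 6 collections, coeffs (), (1), (1), (1), (1,1), (1,1)
    |P|=3: 3 collections, coeffs (), (1), (1)


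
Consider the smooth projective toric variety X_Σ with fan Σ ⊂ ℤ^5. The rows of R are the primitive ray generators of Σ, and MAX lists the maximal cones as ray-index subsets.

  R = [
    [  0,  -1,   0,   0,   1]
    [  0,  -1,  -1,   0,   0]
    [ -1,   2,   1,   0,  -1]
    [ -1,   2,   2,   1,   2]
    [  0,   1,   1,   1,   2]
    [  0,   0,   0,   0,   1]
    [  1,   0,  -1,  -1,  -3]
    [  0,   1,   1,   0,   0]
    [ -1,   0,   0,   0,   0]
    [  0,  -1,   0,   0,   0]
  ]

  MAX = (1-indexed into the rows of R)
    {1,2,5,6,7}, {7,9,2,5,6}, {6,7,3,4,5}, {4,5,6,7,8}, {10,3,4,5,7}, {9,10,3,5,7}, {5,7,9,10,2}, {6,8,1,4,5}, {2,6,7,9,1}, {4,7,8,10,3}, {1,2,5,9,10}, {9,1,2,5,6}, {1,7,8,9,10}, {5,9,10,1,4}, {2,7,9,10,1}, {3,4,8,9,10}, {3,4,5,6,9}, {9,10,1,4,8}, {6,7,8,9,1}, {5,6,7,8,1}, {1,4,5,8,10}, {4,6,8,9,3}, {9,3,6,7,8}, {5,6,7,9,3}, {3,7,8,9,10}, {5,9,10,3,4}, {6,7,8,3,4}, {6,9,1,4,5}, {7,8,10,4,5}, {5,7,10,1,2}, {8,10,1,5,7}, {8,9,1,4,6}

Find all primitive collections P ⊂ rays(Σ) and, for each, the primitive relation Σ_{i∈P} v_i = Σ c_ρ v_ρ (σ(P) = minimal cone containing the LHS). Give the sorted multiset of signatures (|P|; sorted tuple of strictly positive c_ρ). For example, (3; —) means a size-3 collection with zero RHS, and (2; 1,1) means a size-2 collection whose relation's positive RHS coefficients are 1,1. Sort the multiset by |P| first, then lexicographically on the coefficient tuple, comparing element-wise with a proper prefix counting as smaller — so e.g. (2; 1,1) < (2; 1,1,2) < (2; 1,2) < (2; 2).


Minimal non-faces — 10 found among 10 rays, 32 max cones:

  • {2,8}:  v_{2} + v_{8} = 0 — sig = (2; —)
  • {6,10}:  v_{6} + v_{10} = v_{1} — sig = (2; 1)
  • {1,3}:  v_{1} + v_{3} = v_{8} + v_{9} — sig = (2; 1,1)
  • {2,4}:  v_{2} + v_{4} = v_{5} + v_{9} — sig = (2; 1,1)
  • {2,3}:  v_{2} + v_{3} = v_{5} + v_{7} + 2·v_{9} — sig = (2; 1,1,2)
  • {1,4,7}:  v_{1} + v_{4} + v_{7} = v_{8} — sig = (3; 1)
  • {4,7,9}:  v_{4} + v_{7} + v_{9} = v_{3} — sig = (3; 1)
  • {5,8,9}:  v_{5} + v_{8} + v_{9} = v_{4} — sig = (3; 1)
  • {3,5,8}:  v_{3} + v_{5} + v_{8} = 2·v_{4} + v_{7} — sig = (3; 1,2)
  • {1,5,7,9}:  v_{1} + v_{5} + v_{7} + v_{9} = 0 — sig = (4; —)

so the primitive-relation signature multiset is
    (2; —)
    (2; 1)
    (2; 1,1)
    (2; 1,1)
    (2; 1,1,2)
    (3; 1)
    (3; 1)
    (3; 1)
    (3; 1,2)
    (4; —)


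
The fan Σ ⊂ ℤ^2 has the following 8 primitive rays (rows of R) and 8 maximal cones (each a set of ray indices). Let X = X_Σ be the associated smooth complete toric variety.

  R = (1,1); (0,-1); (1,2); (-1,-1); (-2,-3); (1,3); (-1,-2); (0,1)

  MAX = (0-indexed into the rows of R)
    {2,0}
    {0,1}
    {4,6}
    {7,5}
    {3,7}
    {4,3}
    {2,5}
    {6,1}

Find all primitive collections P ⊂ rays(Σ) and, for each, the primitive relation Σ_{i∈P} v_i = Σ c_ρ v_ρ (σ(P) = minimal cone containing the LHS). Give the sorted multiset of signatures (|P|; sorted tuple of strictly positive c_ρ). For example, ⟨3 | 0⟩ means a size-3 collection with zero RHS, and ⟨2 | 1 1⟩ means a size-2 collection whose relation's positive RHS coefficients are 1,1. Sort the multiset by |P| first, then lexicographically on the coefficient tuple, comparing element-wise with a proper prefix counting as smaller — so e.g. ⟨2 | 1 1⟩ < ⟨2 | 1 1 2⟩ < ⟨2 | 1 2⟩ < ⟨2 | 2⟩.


Δ(Σ) — 8 vertices, 20 min non-faces:

  P={0,3}:  v_{0} + v_{3} = 0  →  sig = ⟨2 | 0⟩
  P={1,7}:  v_{1} + v_{7} = 0  →  sig = ⟨2 | 0⟩
  P={2,6}:  v_{2} + v_{6} = 0  →  sig = ⟨2 | 0⟩
  P={0,4}:  v_{0} + v_{4} = v_{6}  →  sig = ⟨2 | 1⟩
  P={0,6}:  v_{0} + v_{6} = v_{1}  →  sig = ⟨2 | 1⟩
  P={0,7}:  v_{0} + v_{7} = v_{2}  →  sig = ⟨2 | 1⟩
  P={1,2}:  v_{1} + v_{2} = v_{0}  →  sig = ⟨2 | 1⟩
  P={1,3}:  v_{1} + v_{3} = v_{6}  →  sig = ⟨2 | 1⟩
  P={1,5}:  v_{1} + v_{5} = v_{2}  →  sig = ⟨2 | 1⟩
  P={2,3}:  v_{2} + v_{3} = v_{7}  →  sig = ⟨2 | 1⟩
  P={2,4}:  v_{2} + v_{4} = v_{3}  →  sig = ⟨2 | 1⟩
  P={2,7}:  v_{2} + v_{7} = v_{5}  →  sig = ⟨2 | 1⟩
  P={3,6}:  v_{3} + v_{6} = v_{4}  →  sig = ⟨2 | 1⟩
  P={5,6}:  v_{5} + v_{6} = v_{7}  →  sig = ⟨2 | 1⟩
  P={6,7}:  v_{6} + v_{7} = v_{3}  →  sig = ⟨2 | 1⟩
  P={4,5}:  v_{4} + v_{5} = v_{3} + v_{7}  →  sig = ⟨2 | 1 1⟩
  P={0,5}:  v_{0} + v_{5} = 2·v_{2}  →  sig = ⟨2 | 2⟩
  P={1,4}:  v_{1} + v_{4} = 2·v_{6}  →  sig = ⟨2 | 2⟩
  P={3,5}:  v_{3} + v_{5} = 2·v_{7}  →  sig = ⟨2 | 2⟩
  P={4,7}:  v_{4} + v_{7} = 2·v_{3}  →  sig = ⟨2 | 2⟩

Signatures (|P|; sorted positive RHS coefficients), sorted:
{ ⟨2 | 0⟩ ×3,  ⟨2 | 1⟩ ×12,  ⟨2 | 1 1⟩,  ⟨2 | 2⟩ ×4 }


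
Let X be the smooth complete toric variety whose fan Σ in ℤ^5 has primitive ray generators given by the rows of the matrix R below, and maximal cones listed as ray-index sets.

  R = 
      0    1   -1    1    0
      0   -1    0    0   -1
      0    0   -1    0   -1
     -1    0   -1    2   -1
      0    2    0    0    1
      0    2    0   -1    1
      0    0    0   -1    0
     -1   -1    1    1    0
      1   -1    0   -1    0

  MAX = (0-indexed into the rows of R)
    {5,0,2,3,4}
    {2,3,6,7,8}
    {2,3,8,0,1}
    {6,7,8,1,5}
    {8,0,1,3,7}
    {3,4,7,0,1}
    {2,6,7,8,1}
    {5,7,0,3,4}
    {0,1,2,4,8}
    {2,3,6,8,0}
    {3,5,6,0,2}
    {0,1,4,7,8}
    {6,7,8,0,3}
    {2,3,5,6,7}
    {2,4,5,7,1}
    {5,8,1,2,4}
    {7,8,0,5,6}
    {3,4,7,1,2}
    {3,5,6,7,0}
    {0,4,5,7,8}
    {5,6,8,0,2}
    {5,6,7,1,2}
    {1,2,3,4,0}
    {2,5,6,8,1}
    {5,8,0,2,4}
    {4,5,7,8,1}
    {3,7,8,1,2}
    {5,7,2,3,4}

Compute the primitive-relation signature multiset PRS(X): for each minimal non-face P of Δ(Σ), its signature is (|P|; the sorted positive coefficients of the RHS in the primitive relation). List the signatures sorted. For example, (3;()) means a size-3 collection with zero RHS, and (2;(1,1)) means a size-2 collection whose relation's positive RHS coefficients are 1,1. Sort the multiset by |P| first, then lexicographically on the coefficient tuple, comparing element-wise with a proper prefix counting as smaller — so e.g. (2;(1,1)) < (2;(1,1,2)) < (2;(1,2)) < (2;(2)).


Δ(Σ) — 9 vertices, 10 min non-faces:

  P={4,6}:  v_{4} + v_{6} = v_{5}  →  sig = (2;(1))
  P={0,1,6}:  v_{0} + v_{1} + v_{6} = v_{2}  →  sig = (3;(1))
  P={0,2,7}:  v_{0} + v_{2} + v_{7} = v_{3}  →  sig = (3;(1))
  P={3,4,8}:  v_{3} + v_{4} + v_{8} = v_{0}  →  sig = (3;(1))
  P={0,1,5}:  v_{0} + v_{1} + v_{5} = v_{2} + v_{4}  →  sig = (3;(1,1))
  P={3,5,8}:  v_{3} + v_{5} + v_{8} = v_{0} + v_{6}  →  sig = (3;(1,1))
  P={1,3,5}:  v_{1} + v_{3} + v_{5} = 2·v_{2} + v_{4} + v_{7}  →  sig = (3;(1,1,2))
  P={1,3,6}:  v_{1} + v_{3} + v_{6} = 2·v_{2} + v_{7}  →  sig = (3;(1,2))
  P={2,4,7,8}:  v_{2} + v_{4} + v_{7} + v_{8} = 0  →  sig = (4;())
  P={2,5,7,8}:  v_{2} + v_{5} + v_{7} + v_{8} = v_{6}  →  sig = (4;(1))

Signatures (|P|; sorted positive RHS coefficients), sorted:
    |P|=2: 1 collection, coeffs (1)
    |P|=3: 7 collections, coeffs (1), (1), (1), (1,1), (1,1), (1,1,2), (1,2)
    |P|=4: 2 collections, coeffs (), (1)


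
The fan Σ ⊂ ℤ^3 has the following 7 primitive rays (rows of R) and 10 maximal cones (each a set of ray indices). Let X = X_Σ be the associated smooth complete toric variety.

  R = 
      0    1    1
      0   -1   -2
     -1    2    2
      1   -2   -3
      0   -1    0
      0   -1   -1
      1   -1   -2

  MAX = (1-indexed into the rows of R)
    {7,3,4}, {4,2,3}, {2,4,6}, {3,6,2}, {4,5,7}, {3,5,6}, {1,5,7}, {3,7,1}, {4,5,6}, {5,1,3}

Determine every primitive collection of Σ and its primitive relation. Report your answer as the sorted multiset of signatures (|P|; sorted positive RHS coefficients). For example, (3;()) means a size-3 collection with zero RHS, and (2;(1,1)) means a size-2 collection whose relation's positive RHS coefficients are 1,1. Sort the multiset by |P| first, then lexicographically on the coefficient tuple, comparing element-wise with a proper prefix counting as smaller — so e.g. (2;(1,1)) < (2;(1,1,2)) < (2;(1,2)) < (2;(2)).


Δ(Σ) — 7 vertices, 9 min non-faces:

  • {1,6}:  v_{1} + v_{6} = 0  →  sig = (2;())
  • {1,4}:  v_{1} + v_{4} = v_{7}  →  sig = (2;(1))
  • {6,7}:  v_{6} + v_{7} = v_{4}  →  sig = (2;(1))
  • {1,2}:  v_{1} + v_{2} = v_{3} + v_{4}  →  sig = (2;(1,1))
  • {2,7}:  v_{2} + v_{7} = v_{3} + 2·v_{4}  →  sig = (2;(1,2))
  • {2,5}:  v_{2} + v_{5} = 2·v_{6}  →  sig = (2;(2))
  • {3,5,7}:  v_{3} + v_{5} + v_{7} = 0  →  sig = (3;())
  • {3,4,5}:  v_{3} + v_{4} + v_{5} = v_{6}  →  sig = (3;(1))
  • {3,4,6}:  v_{3} + v_{4} + v_{6} = v_{2}  →  sig = (3;(1))

Sorted signature multiset PRS(X):
{ (2;()),  (2;(1)) ×2,  (2;(1,1)),  (2;(1,2)),  (2;(2)),  (3;()),  (3;(1)) ×2 }


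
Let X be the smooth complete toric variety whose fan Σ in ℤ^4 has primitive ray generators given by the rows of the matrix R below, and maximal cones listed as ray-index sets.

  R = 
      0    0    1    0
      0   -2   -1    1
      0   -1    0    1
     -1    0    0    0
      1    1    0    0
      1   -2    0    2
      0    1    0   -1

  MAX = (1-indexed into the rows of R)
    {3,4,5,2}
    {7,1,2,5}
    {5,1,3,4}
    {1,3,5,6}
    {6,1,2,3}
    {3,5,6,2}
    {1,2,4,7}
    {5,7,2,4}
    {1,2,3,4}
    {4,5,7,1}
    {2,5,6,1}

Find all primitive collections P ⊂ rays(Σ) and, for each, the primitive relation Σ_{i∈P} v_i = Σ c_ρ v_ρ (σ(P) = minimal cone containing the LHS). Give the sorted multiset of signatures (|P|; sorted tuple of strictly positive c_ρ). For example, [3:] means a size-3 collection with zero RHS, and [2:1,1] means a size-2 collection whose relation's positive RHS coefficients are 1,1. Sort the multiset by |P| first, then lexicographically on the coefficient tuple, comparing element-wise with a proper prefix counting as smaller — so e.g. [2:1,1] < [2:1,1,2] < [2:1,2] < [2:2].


Minimal non-faces — 5 found among 7 rays, 11 max cones:

  P={3,7}:  v_{3} + v_{7} = 0  →  sig = [2:]
  P={6,7}:  v_{6} + v_{7} = v_{1} + v_{2} + v_{5}  →  sig = [2:1,1,1]
  P={4,6}:  v_{4} + v_{6} = 2·v_{3}  →  sig = [2:2]
  P={1,2,3,5}:  v_{1} + v_{2} + v_{3} + v_{5} = v_{6}  →  sig = [4:1]
  P={1,2,4,5}:  v_{1} + v_{2} + v_{4} + v_{5} = v_{3}  →  sig = [4:1]

Signatures (|P|; sorted positive RHS coefficients), sorted:
[[2:], [2:1,1,1], [2:2], [4:1], [4:1]]


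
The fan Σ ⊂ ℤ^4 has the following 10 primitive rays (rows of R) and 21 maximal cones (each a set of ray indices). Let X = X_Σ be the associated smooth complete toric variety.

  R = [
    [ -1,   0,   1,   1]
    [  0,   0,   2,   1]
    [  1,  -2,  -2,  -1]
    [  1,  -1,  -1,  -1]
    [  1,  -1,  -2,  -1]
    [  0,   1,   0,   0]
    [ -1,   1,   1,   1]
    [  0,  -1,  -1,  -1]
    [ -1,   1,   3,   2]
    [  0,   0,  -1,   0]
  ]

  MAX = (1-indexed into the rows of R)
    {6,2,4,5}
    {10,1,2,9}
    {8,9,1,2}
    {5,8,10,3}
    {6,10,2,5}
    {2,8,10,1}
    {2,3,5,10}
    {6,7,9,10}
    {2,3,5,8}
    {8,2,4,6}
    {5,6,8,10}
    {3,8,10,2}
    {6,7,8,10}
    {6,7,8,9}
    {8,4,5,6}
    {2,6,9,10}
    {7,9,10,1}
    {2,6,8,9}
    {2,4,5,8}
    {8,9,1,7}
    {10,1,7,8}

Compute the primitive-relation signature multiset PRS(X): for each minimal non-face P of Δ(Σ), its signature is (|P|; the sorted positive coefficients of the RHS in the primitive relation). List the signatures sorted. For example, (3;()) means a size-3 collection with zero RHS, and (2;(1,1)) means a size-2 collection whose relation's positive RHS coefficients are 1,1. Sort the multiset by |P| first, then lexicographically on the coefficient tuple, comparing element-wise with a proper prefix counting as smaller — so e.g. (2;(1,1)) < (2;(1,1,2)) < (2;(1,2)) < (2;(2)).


The 18 primitive collections of Σ (r=10, n=4):

  • {4,7}:  v_{4} + v_{7} = 0  ⟹  sig = (2;())
  • {1,6}:  v_{1} + v_{6} = v_{7}  ⟹  sig = (2;(1))
  • {2,7}:  v_{2} + v_{7} = v_{9}  ⟹  sig = (2;(1))
  • {3,6}:  v_{3} + v_{6} = v_{5}  ⟹  sig = (2;(1))
  • {4,9}:  v_{4} + v_{9} = v_{2}  ⟹  sig = (2;(1))
  • {4,10}:  v_{4} + v_{10} = v_{5}  ⟹  sig = (2;(1))
  • {5,7}:  v_{5} + v_{7} = v_{10}  ⟹  sig = (2;(1))
  • {5,9}:  v_{5} + v_{9} = v_{2} + v_{10}  ⟹  sig = (2;(1,1))
  • {1,4}:  v_{1} + v_{4} = v_{2} + v_{8} + v_{10}  ⟹  sig = (2;(1,1,1))
  • {1,5}:  v_{1} + v_{5} = v_{2} + v_{8} + 2·v_{10}  ⟹  sig = (2;(1,1,2))
  • {3,4}:  v_{3} + v_{4} = v_{2} + 2·v_{5} + v_{8}  ⟹  sig = (2;(1,1,2))
  • {3,7}:  v_{3} + v_{7} = v_{2} + v_{8} + 2·v_{10}  ⟹  sig = (2;(1,1,2))
  • {3,9}:  v_{3} + v_{9} = 2·v_{2} + v_{8} + 2·v_{10}  ⟹  sig = (2;(1,2,2))
  • {1,3}:  v_{1} + v_{3} = 2·v_{2} + 2·v_{8} + 3·v_{10}  ⟹  sig = (2;(2,2,3))
  • {8,9,10}:  v_{8} + v_{9} + v_{10} = v_{1}  ⟹  sig = (3;(1))
  • {2,6,8,10}:  v_{2} + v_{6} + v_{8} + v_{10} = 0  ⟹  sig = (4;())
  • {2,5,6,8}:  v_{2} + v_{5} + v_{6} + v_{8} = v_{4}  ⟹  sig = (4;(1))
  • {2,5,8,10}:  v_{2} + v_{5} + v_{8} + v_{10} = v_{3}  ⟹  sig = (4;(1))

Signatures (|P|; sorted positive RHS coefficients), sorted:
{ (2;()),  (2;(1)) ×6,  (2;(1,1)),  (2;(1,1,1)),  (2;(1,1,2)) ×3,  (2;(1,2,2)),  (2;(2,2,3)),  (3;(1)),  (4;()),  (4;(1)) ×2 }
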